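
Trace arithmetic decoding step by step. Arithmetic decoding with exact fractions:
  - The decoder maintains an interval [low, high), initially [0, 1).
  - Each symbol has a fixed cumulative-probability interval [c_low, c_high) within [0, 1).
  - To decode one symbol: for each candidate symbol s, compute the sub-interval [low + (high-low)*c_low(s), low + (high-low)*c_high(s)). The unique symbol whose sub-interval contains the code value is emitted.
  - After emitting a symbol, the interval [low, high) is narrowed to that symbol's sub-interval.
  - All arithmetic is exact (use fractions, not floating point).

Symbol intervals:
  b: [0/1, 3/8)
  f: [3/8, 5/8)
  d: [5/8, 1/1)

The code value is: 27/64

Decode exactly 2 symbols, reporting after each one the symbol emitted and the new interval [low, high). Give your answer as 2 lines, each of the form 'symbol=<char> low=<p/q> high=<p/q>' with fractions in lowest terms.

Answer: symbol=f low=3/8 high=5/8
symbol=b low=3/8 high=15/32

Derivation:
Step 1: interval [0/1, 1/1), width = 1/1 - 0/1 = 1/1
  'b': [0/1 + 1/1*0/1, 0/1 + 1/1*3/8) = [0/1, 3/8)
  'f': [0/1 + 1/1*3/8, 0/1 + 1/1*5/8) = [3/8, 5/8) <- contains code 27/64
  'd': [0/1 + 1/1*5/8, 0/1 + 1/1*1/1) = [5/8, 1/1)
  emit 'f', narrow to [3/8, 5/8)
Step 2: interval [3/8, 5/8), width = 5/8 - 3/8 = 1/4
  'b': [3/8 + 1/4*0/1, 3/8 + 1/4*3/8) = [3/8, 15/32) <- contains code 27/64
  'f': [3/8 + 1/4*3/8, 3/8 + 1/4*5/8) = [15/32, 17/32)
  'd': [3/8 + 1/4*5/8, 3/8 + 1/4*1/1) = [17/32, 5/8)
  emit 'b', narrow to [3/8, 15/32)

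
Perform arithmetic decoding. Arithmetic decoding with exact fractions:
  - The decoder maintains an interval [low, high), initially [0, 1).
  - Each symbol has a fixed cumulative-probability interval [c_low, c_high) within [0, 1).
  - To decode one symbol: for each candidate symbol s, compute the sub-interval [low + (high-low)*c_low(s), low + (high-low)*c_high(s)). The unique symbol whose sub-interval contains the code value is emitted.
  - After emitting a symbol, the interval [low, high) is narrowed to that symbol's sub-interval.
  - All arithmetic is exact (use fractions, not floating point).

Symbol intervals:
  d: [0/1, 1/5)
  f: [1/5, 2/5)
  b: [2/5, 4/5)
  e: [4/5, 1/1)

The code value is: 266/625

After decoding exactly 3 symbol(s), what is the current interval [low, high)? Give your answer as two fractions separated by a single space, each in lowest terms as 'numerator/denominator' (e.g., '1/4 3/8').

Answer: 52/125 54/125

Derivation:
Step 1: interval [0/1, 1/1), width = 1/1 - 0/1 = 1/1
  'd': [0/1 + 1/1*0/1, 0/1 + 1/1*1/5) = [0/1, 1/5)
  'f': [0/1 + 1/1*1/5, 0/1 + 1/1*2/5) = [1/5, 2/5)
  'b': [0/1 + 1/1*2/5, 0/1 + 1/1*4/5) = [2/5, 4/5) <- contains code 266/625
  'e': [0/1 + 1/1*4/5, 0/1 + 1/1*1/1) = [4/5, 1/1)
  emit 'b', narrow to [2/5, 4/5)
Step 2: interval [2/5, 4/5), width = 4/5 - 2/5 = 2/5
  'd': [2/5 + 2/5*0/1, 2/5 + 2/5*1/5) = [2/5, 12/25) <- contains code 266/625
  'f': [2/5 + 2/5*1/5, 2/5 + 2/5*2/5) = [12/25, 14/25)
  'b': [2/5 + 2/5*2/5, 2/5 + 2/5*4/5) = [14/25, 18/25)
  'e': [2/5 + 2/5*4/5, 2/5 + 2/5*1/1) = [18/25, 4/5)
  emit 'd', narrow to [2/5, 12/25)
Step 3: interval [2/5, 12/25), width = 12/25 - 2/5 = 2/25
  'd': [2/5 + 2/25*0/1, 2/5 + 2/25*1/5) = [2/5, 52/125)
  'f': [2/5 + 2/25*1/5, 2/5 + 2/25*2/5) = [52/125, 54/125) <- contains code 266/625
  'b': [2/5 + 2/25*2/5, 2/5 + 2/25*4/5) = [54/125, 58/125)
  'e': [2/5 + 2/25*4/5, 2/5 + 2/25*1/1) = [58/125, 12/25)
  emit 'f', narrow to [52/125, 54/125)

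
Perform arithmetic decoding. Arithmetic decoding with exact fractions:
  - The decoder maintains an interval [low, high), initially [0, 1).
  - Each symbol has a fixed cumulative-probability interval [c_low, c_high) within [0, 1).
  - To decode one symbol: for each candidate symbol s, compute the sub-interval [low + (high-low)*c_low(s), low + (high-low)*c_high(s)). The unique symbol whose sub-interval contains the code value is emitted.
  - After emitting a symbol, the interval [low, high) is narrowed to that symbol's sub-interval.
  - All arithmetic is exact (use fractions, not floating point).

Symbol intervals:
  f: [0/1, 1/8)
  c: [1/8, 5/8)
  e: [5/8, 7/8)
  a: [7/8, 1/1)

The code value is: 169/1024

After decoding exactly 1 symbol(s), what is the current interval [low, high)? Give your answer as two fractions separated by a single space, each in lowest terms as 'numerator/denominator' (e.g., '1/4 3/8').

Answer: 1/8 5/8

Derivation:
Step 1: interval [0/1, 1/1), width = 1/1 - 0/1 = 1/1
  'f': [0/1 + 1/1*0/1, 0/1 + 1/1*1/8) = [0/1, 1/8)
  'c': [0/1 + 1/1*1/8, 0/1 + 1/1*5/8) = [1/8, 5/8) <- contains code 169/1024
  'e': [0/1 + 1/1*5/8, 0/1 + 1/1*7/8) = [5/8, 7/8)
  'a': [0/1 + 1/1*7/8, 0/1 + 1/1*1/1) = [7/8, 1/1)
  emit 'c', narrow to [1/8, 5/8)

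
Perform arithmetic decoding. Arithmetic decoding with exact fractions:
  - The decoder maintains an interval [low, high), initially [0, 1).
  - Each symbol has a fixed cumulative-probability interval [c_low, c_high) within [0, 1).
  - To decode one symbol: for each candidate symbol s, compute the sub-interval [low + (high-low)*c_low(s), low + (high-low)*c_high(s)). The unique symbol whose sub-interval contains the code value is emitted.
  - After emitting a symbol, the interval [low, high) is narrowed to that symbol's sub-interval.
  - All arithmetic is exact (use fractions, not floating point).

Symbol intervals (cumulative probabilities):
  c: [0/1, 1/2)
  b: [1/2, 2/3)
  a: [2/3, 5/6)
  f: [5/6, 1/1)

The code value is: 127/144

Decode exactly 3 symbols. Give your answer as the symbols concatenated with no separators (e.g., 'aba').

Step 1: interval [0/1, 1/1), width = 1/1 - 0/1 = 1/1
  'c': [0/1 + 1/1*0/1, 0/1 + 1/1*1/2) = [0/1, 1/2)
  'b': [0/1 + 1/1*1/2, 0/1 + 1/1*2/3) = [1/2, 2/3)
  'a': [0/1 + 1/1*2/3, 0/1 + 1/1*5/6) = [2/3, 5/6)
  'f': [0/1 + 1/1*5/6, 0/1 + 1/1*1/1) = [5/6, 1/1) <- contains code 127/144
  emit 'f', narrow to [5/6, 1/1)
Step 2: interval [5/6, 1/1), width = 1/1 - 5/6 = 1/6
  'c': [5/6 + 1/6*0/1, 5/6 + 1/6*1/2) = [5/6, 11/12) <- contains code 127/144
  'b': [5/6 + 1/6*1/2, 5/6 + 1/6*2/3) = [11/12, 17/18)
  'a': [5/6 + 1/6*2/3, 5/6 + 1/6*5/6) = [17/18, 35/36)
  'f': [5/6 + 1/6*5/6, 5/6 + 1/6*1/1) = [35/36, 1/1)
  emit 'c', narrow to [5/6, 11/12)
Step 3: interval [5/6, 11/12), width = 11/12 - 5/6 = 1/12
  'c': [5/6 + 1/12*0/1, 5/6 + 1/12*1/2) = [5/6, 7/8)
  'b': [5/6 + 1/12*1/2, 5/6 + 1/12*2/3) = [7/8, 8/9) <- contains code 127/144
  'a': [5/6 + 1/12*2/3, 5/6 + 1/12*5/6) = [8/9, 65/72)
  'f': [5/6 + 1/12*5/6, 5/6 + 1/12*1/1) = [65/72, 11/12)
  emit 'b', narrow to [7/8, 8/9)

Answer: fcb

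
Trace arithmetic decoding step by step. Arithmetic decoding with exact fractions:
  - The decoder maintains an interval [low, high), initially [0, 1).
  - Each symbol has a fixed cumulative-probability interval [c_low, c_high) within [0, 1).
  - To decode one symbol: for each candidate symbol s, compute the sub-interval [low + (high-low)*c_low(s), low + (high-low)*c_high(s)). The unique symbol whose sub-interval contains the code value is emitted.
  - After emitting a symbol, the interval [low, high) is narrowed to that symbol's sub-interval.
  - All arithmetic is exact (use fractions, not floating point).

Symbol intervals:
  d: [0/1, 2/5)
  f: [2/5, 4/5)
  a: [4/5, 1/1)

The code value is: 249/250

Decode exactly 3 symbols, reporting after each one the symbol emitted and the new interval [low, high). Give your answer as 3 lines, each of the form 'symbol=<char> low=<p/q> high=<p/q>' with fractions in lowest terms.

Answer: symbol=a low=4/5 high=1/1
symbol=a low=24/25 high=1/1
symbol=a low=124/125 high=1/1

Derivation:
Step 1: interval [0/1, 1/1), width = 1/1 - 0/1 = 1/1
  'd': [0/1 + 1/1*0/1, 0/1 + 1/1*2/5) = [0/1, 2/5)
  'f': [0/1 + 1/1*2/5, 0/1 + 1/1*4/5) = [2/5, 4/5)
  'a': [0/1 + 1/1*4/5, 0/1 + 1/1*1/1) = [4/5, 1/1) <- contains code 249/250
  emit 'a', narrow to [4/5, 1/1)
Step 2: interval [4/5, 1/1), width = 1/1 - 4/5 = 1/5
  'd': [4/5 + 1/5*0/1, 4/5 + 1/5*2/5) = [4/5, 22/25)
  'f': [4/5 + 1/5*2/5, 4/5 + 1/5*4/5) = [22/25, 24/25)
  'a': [4/5 + 1/5*4/5, 4/5 + 1/5*1/1) = [24/25, 1/1) <- contains code 249/250
  emit 'a', narrow to [24/25, 1/1)
Step 3: interval [24/25, 1/1), width = 1/1 - 24/25 = 1/25
  'd': [24/25 + 1/25*0/1, 24/25 + 1/25*2/5) = [24/25, 122/125)
  'f': [24/25 + 1/25*2/5, 24/25 + 1/25*4/5) = [122/125, 124/125)
  'a': [24/25 + 1/25*4/5, 24/25 + 1/25*1/1) = [124/125, 1/1) <- contains code 249/250
  emit 'a', narrow to [124/125, 1/1)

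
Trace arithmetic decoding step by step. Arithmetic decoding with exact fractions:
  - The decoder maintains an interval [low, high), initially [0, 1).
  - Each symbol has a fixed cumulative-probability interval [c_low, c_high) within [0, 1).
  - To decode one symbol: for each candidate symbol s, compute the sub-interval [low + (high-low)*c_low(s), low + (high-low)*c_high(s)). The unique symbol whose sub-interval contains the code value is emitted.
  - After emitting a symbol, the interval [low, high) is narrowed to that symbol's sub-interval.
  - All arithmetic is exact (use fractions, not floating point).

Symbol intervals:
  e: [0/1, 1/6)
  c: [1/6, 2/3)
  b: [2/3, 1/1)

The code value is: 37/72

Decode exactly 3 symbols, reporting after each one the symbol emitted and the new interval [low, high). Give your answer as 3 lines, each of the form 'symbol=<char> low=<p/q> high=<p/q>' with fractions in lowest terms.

Step 1: interval [0/1, 1/1), width = 1/1 - 0/1 = 1/1
  'e': [0/1 + 1/1*0/1, 0/1 + 1/1*1/6) = [0/1, 1/6)
  'c': [0/1 + 1/1*1/6, 0/1 + 1/1*2/3) = [1/6, 2/3) <- contains code 37/72
  'b': [0/1 + 1/1*2/3, 0/1 + 1/1*1/1) = [2/3, 1/1)
  emit 'c', narrow to [1/6, 2/3)
Step 2: interval [1/6, 2/3), width = 2/3 - 1/6 = 1/2
  'e': [1/6 + 1/2*0/1, 1/6 + 1/2*1/6) = [1/6, 1/4)
  'c': [1/6 + 1/2*1/6, 1/6 + 1/2*2/3) = [1/4, 1/2)
  'b': [1/6 + 1/2*2/3, 1/6 + 1/2*1/1) = [1/2, 2/3) <- contains code 37/72
  emit 'b', narrow to [1/2, 2/3)
Step 3: interval [1/2, 2/3), width = 2/3 - 1/2 = 1/6
  'e': [1/2 + 1/6*0/1, 1/2 + 1/6*1/6) = [1/2, 19/36) <- contains code 37/72
  'c': [1/2 + 1/6*1/6, 1/2 + 1/6*2/3) = [19/36, 11/18)
  'b': [1/2 + 1/6*2/3, 1/2 + 1/6*1/1) = [11/18, 2/3)
  emit 'e', narrow to [1/2, 19/36)

Answer: symbol=c low=1/6 high=2/3
symbol=b low=1/2 high=2/3
symbol=e low=1/2 high=19/36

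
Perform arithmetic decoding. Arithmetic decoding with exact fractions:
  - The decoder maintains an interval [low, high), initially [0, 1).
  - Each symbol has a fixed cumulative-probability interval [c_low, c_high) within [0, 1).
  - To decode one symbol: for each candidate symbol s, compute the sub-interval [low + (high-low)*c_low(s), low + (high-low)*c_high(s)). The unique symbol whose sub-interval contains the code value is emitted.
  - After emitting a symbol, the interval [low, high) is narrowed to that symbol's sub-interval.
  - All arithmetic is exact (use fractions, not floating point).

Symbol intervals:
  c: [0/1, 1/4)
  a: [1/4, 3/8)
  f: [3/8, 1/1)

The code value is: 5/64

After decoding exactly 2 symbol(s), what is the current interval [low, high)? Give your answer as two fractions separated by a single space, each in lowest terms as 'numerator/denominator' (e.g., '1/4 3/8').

Answer: 1/16 3/32

Derivation:
Step 1: interval [0/1, 1/1), width = 1/1 - 0/1 = 1/1
  'c': [0/1 + 1/1*0/1, 0/1 + 1/1*1/4) = [0/1, 1/4) <- contains code 5/64
  'a': [0/1 + 1/1*1/4, 0/1 + 1/1*3/8) = [1/4, 3/8)
  'f': [0/1 + 1/1*3/8, 0/1 + 1/1*1/1) = [3/8, 1/1)
  emit 'c', narrow to [0/1, 1/4)
Step 2: interval [0/1, 1/4), width = 1/4 - 0/1 = 1/4
  'c': [0/1 + 1/4*0/1, 0/1 + 1/4*1/4) = [0/1, 1/16)
  'a': [0/1 + 1/4*1/4, 0/1 + 1/4*3/8) = [1/16, 3/32) <- contains code 5/64
  'f': [0/1 + 1/4*3/8, 0/1 + 1/4*1/1) = [3/32, 1/4)
  emit 'a', narrow to [1/16, 3/32)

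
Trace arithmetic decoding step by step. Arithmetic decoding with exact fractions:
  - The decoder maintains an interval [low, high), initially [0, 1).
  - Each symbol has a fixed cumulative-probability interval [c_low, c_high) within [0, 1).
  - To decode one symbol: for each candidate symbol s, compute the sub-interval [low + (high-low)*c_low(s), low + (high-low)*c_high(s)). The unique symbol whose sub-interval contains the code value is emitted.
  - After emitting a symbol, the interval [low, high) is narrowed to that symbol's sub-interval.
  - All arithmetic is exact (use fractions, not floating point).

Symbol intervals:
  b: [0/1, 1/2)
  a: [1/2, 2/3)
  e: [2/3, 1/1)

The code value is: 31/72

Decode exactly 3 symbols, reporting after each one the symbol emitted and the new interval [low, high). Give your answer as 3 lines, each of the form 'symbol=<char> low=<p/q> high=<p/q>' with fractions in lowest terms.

Step 1: interval [0/1, 1/1), width = 1/1 - 0/1 = 1/1
  'b': [0/1 + 1/1*0/1, 0/1 + 1/1*1/2) = [0/1, 1/2) <- contains code 31/72
  'a': [0/1 + 1/1*1/2, 0/1 + 1/1*2/3) = [1/2, 2/3)
  'e': [0/1 + 1/1*2/3, 0/1 + 1/1*1/1) = [2/3, 1/1)
  emit 'b', narrow to [0/1, 1/2)
Step 2: interval [0/1, 1/2), width = 1/2 - 0/1 = 1/2
  'b': [0/1 + 1/2*0/1, 0/1 + 1/2*1/2) = [0/1, 1/4)
  'a': [0/1 + 1/2*1/2, 0/1 + 1/2*2/3) = [1/4, 1/3)
  'e': [0/1 + 1/2*2/3, 0/1 + 1/2*1/1) = [1/3, 1/2) <- contains code 31/72
  emit 'e', narrow to [1/3, 1/2)
Step 3: interval [1/3, 1/2), width = 1/2 - 1/3 = 1/6
  'b': [1/3 + 1/6*0/1, 1/3 + 1/6*1/2) = [1/3, 5/12)
  'a': [1/3 + 1/6*1/2, 1/3 + 1/6*2/3) = [5/12, 4/9) <- contains code 31/72
  'e': [1/3 + 1/6*2/3, 1/3 + 1/6*1/1) = [4/9, 1/2)
  emit 'a', narrow to [5/12, 4/9)

Answer: symbol=b low=0/1 high=1/2
symbol=e low=1/3 high=1/2
symbol=a low=5/12 high=4/9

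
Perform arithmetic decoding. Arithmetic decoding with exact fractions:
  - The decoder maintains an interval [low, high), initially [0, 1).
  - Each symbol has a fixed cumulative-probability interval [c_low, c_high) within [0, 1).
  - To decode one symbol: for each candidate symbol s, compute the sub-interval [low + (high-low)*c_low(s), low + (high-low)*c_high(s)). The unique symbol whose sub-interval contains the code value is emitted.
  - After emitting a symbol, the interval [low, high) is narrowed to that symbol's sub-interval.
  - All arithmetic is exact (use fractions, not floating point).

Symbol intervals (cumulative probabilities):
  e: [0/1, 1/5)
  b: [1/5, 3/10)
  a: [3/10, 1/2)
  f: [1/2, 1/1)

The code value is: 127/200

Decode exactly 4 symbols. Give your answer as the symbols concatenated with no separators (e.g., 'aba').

Answer: fbfa

Derivation:
Step 1: interval [0/1, 1/1), width = 1/1 - 0/1 = 1/1
  'e': [0/1 + 1/1*0/1, 0/1 + 1/1*1/5) = [0/1, 1/5)
  'b': [0/1 + 1/1*1/5, 0/1 + 1/1*3/10) = [1/5, 3/10)
  'a': [0/1 + 1/1*3/10, 0/1 + 1/1*1/2) = [3/10, 1/2)
  'f': [0/1 + 1/1*1/2, 0/1 + 1/1*1/1) = [1/2, 1/1) <- contains code 127/200
  emit 'f', narrow to [1/2, 1/1)
Step 2: interval [1/2, 1/1), width = 1/1 - 1/2 = 1/2
  'e': [1/2 + 1/2*0/1, 1/2 + 1/2*1/5) = [1/2, 3/5)
  'b': [1/2 + 1/2*1/5, 1/2 + 1/2*3/10) = [3/5, 13/20) <- contains code 127/200
  'a': [1/2 + 1/2*3/10, 1/2 + 1/2*1/2) = [13/20, 3/4)
  'f': [1/2 + 1/2*1/2, 1/2 + 1/2*1/1) = [3/4, 1/1)
  emit 'b', narrow to [3/5, 13/20)
Step 3: interval [3/5, 13/20), width = 13/20 - 3/5 = 1/20
  'e': [3/5 + 1/20*0/1, 3/5 + 1/20*1/5) = [3/5, 61/100)
  'b': [3/5 + 1/20*1/5, 3/5 + 1/20*3/10) = [61/100, 123/200)
  'a': [3/5 + 1/20*3/10, 3/5 + 1/20*1/2) = [123/200, 5/8)
  'f': [3/5 + 1/20*1/2, 3/5 + 1/20*1/1) = [5/8, 13/20) <- contains code 127/200
  emit 'f', narrow to [5/8, 13/20)
Step 4: interval [5/8, 13/20), width = 13/20 - 5/8 = 1/40
  'e': [5/8 + 1/40*0/1, 5/8 + 1/40*1/5) = [5/8, 63/100)
  'b': [5/8 + 1/40*1/5, 5/8 + 1/40*3/10) = [63/100, 253/400)
  'a': [5/8 + 1/40*3/10, 5/8 + 1/40*1/2) = [253/400, 51/80) <- contains code 127/200
  'f': [5/8 + 1/40*1/2, 5/8 + 1/40*1/1) = [51/80, 13/20)
  emit 'a', narrow to [253/400, 51/80)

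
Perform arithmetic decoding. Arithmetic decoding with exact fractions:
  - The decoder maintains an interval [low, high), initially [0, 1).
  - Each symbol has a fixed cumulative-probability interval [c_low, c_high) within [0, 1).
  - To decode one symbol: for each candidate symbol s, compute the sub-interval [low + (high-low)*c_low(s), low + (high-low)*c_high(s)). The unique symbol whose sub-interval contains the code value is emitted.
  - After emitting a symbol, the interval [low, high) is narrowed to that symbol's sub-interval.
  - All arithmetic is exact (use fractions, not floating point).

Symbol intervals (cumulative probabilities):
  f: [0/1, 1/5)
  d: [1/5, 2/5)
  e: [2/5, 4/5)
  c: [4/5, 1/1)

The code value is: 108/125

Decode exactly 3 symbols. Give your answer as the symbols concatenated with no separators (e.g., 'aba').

Answer: cde

Derivation:
Step 1: interval [0/1, 1/1), width = 1/1 - 0/1 = 1/1
  'f': [0/1 + 1/1*0/1, 0/1 + 1/1*1/5) = [0/1, 1/5)
  'd': [0/1 + 1/1*1/5, 0/1 + 1/1*2/5) = [1/5, 2/5)
  'e': [0/1 + 1/1*2/5, 0/1 + 1/1*4/5) = [2/5, 4/5)
  'c': [0/1 + 1/1*4/5, 0/1 + 1/1*1/1) = [4/5, 1/1) <- contains code 108/125
  emit 'c', narrow to [4/5, 1/1)
Step 2: interval [4/5, 1/1), width = 1/1 - 4/5 = 1/5
  'f': [4/5 + 1/5*0/1, 4/5 + 1/5*1/5) = [4/5, 21/25)
  'd': [4/5 + 1/5*1/5, 4/5 + 1/5*2/5) = [21/25, 22/25) <- contains code 108/125
  'e': [4/5 + 1/5*2/5, 4/5 + 1/5*4/5) = [22/25, 24/25)
  'c': [4/5 + 1/5*4/5, 4/5 + 1/5*1/1) = [24/25, 1/1)
  emit 'd', narrow to [21/25, 22/25)
Step 3: interval [21/25, 22/25), width = 22/25 - 21/25 = 1/25
  'f': [21/25 + 1/25*0/1, 21/25 + 1/25*1/5) = [21/25, 106/125)
  'd': [21/25 + 1/25*1/5, 21/25 + 1/25*2/5) = [106/125, 107/125)
  'e': [21/25 + 1/25*2/5, 21/25 + 1/25*4/5) = [107/125, 109/125) <- contains code 108/125
  'c': [21/25 + 1/25*4/5, 21/25 + 1/25*1/1) = [109/125, 22/25)
  emit 'e', narrow to [107/125, 109/125)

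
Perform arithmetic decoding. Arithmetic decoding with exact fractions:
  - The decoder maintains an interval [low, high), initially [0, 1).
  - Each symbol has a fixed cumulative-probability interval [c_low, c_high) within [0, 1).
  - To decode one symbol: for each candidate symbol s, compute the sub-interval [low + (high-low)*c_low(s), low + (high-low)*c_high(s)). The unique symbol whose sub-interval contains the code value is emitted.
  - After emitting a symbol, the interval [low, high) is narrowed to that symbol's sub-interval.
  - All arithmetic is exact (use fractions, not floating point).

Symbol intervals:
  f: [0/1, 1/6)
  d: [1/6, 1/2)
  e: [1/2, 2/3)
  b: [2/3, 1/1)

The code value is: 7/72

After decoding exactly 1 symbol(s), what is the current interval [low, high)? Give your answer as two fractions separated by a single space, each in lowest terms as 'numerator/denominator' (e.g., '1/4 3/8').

Step 1: interval [0/1, 1/1), width = 1/1 - 0/1 = 1/1
  'f': [0/1 + 1/1*0/1, 0/1 + 1/1*1/6) = [0/1, 1/6) <- contains code 7/72
  'd': [0/1 + 1/1*1/6, 0/1 + 1/1*1/2) = [1/6, 1/2)
  'e': [0/1 + 1/1*1/2, 0/1 + 1/1*2/3) = [1/2, 2/3)
  'b': [0/1 + 1/1*2/3, 0/1 + 1/1*1/1) = [2/3, 1/1)
  emit 'f', narrow to [0/1, 1/6)

Answer: 0/1 1/6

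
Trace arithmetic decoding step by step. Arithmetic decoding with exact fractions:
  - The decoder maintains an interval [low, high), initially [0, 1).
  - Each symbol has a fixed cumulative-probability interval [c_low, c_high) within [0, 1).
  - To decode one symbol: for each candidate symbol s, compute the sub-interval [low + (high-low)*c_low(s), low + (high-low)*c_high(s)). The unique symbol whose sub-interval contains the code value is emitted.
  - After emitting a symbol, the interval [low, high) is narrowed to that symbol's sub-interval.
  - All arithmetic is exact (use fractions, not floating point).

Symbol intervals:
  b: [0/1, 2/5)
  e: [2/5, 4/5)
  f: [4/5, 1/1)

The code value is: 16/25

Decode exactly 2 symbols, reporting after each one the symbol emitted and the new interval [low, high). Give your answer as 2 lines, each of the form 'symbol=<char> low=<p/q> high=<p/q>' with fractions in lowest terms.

Answer: symbol=e low=2/5 high=4/5
symbol=e low=14/25 high=18/25

Derivation:
Step 1: interval [0/1, 1/1), width = 1/1 - 0/1 = 1/1
  'b': [0/1 + 1/1*0/1, 0/1 + 1/1*2/5) = [0/1, 2/5)
  'e': [0/1 + 1/1*2/5, 0/1 + 1/1*4/5) = [2/5, 4/5) <- contains code 16/25
  'f': [0/1 + 1/1*4/5, 0/1 + 1/1*1/1) = [4/5, 1/1)
  emit 'e', narrow to [2/5, 4/5)
Step 2: interval [2/5, 4/5), width = 4/5 - 2/5 = 2/5
  'b': [2/5 + 2/5*0/1, 2/5 + 2/5*2/5) = [2/5, 14/25)
  'e': [2/5 + 2/5*2/5, 2/5 + 2/5*4/5) = [14/25, 18/25) <- contains code 16/25
  'f': [2/5 + 2/5*4/5, 2/5 + 2/5*1/1) = [18/25, 4/5)
  emit 'e', narrow to [14/25, 18/25)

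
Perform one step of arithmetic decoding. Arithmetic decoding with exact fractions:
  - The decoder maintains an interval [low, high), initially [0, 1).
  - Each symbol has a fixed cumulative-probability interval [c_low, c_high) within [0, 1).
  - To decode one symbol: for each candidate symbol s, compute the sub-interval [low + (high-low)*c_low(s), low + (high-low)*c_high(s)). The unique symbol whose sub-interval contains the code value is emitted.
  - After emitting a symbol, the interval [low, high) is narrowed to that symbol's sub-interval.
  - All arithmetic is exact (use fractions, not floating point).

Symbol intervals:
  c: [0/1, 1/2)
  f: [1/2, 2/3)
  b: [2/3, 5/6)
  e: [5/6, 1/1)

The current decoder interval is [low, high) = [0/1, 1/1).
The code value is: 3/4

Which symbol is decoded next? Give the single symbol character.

Interval width = high − low = 1/1 − 0/1 = 1/1
Scaled code = (code − low) / width = (3/4 − 0/1) / 1/1 = 3/4
  c: [0/1, 1/2) 
  f: [1/2, 2/3) 
  b: [2/3, 5/6) ← scaled code falls here ✓
  e: [5/6, 1/1) 

Answer: b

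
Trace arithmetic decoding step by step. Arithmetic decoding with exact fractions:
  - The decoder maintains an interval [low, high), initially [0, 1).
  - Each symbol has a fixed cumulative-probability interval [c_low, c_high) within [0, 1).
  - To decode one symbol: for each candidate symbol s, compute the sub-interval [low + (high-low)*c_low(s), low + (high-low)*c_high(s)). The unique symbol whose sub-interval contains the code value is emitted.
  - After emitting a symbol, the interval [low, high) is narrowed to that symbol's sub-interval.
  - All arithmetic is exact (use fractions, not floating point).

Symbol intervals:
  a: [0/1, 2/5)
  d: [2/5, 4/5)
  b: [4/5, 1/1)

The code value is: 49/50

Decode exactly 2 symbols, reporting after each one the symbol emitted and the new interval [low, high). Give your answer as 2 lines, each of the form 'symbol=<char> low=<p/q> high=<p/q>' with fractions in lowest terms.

Step 1: interval [0/1, 1/1), width = 1/1 - 0/1 = 1/1
  'a': [0/1 + 1/1*0/1, 0/1 + 1/1*2/5) = [0/1, 2/5)
  'd': [0/1 + 1/1*2/5, 0/1 + 1/1*4/5) = [2/5, 4/5)
  'b': [0/1 + 1/1*4/5, 0/1 + 1/1*1/1) = [4/5, 1/1) <- contains code 49/50
  emit 'b', narrow to [4/5, 1/1)
Step 2: interval [4/5, 1/1), width = 1/1 - 4/5 = 1/5
  'a': [4/5 + 1/5*0/1, 4/5 + 1/5*2/5) = [4/5, 22/25)
  'd': [4/5 + 1/5*2/5, 4/5 + 1/5*4/5) = [22/25, 24/25)
  'b': [4/5 + 1/5*4/5, 4/5 + 1/5*1/1) = [24/25, 1/1) <- contains code 49/50
  emit 'b', narrow to [24/25, 1/1)

Answer: symbol=b low=4/5 high=1/1
symbol=b low=24/25 high=1/1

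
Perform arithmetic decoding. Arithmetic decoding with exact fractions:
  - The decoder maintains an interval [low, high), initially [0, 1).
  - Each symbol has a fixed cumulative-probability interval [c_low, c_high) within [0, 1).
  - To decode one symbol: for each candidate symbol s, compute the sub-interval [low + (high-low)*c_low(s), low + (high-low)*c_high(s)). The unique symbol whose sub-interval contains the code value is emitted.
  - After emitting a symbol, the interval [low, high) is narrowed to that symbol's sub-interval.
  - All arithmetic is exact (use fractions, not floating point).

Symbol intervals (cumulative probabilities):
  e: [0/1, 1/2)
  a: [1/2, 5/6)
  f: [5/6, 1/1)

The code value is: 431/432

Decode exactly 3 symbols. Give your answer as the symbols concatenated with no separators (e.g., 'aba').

Answer: fff

Derivation:
Step 1: interval [0/1, 1/1), width = 1/1 - 0/1 = 1/1
  'e': [0/1 + 1/1*0/1, 0/1 + 1/1*1/2) = [0/1, 1/2)
  'a': [0/1 + 1/1*1/2, 0/1 + 1/1*5/6) = [1/2, 5/6)
  'f': [0/1 + 1/1*5/6, 0/1 + 1/1*1/1) = [5/6, 1/1) <- contains code 431/432
  emit 'f', narrow to [5/6, 1/1)
Step 2: interval [5/6, 1/1), width = 1/1 - 5/6 = 1/6
  'e': [5/6 + 1/6*0/1, 5/6 + 1/6*1/2) = [5/6, 11/12)
  'a': [5/6 + 1/6*1/2, 5/6 + 1/6*5/6) = [11/12, 35/36)
  'f': [5/6 + 1/6*5/6, 5/6 + 1/6*1/1) = [35/36, 1/1) <- contains code 431/432
  emit 'f', narrow to [35/36, 1/1)
Step 3: interval [35/36, 1/1), width = 1/1 - 35/36 = 1/36
  'e': [35/36 + 1/36*0/1, 35/36 + 1/36*1/2) = [35/36, 71/72)
  'a': [35/36 + 1/36*1/2, 35/36 + 1/36*5/6) = [71/72, 215/216)
  'f': [35/36 + 1/36*5/6, 35/36 + 1/36*1/1) = [215/216, 1/1) <- contains code 431/432
  emit 'f', narrow to [215/216, 1/1)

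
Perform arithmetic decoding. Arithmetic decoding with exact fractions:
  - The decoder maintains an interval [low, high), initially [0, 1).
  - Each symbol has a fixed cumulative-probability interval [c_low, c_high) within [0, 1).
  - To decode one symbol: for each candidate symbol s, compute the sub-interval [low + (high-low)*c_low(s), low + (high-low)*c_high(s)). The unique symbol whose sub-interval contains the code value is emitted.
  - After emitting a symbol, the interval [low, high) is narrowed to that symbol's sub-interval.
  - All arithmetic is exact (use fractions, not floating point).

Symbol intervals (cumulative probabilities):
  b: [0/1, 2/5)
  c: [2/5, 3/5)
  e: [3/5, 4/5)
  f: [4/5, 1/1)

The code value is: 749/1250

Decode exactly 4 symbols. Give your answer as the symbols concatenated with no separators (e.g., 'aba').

Step 1: interval [0/1, 1/1), width = 1/1 - 0/1 = 1/1
  'b': [0/1 + 1/1*0/1, 0/1 + 1/1*2/5) = [0/1, 2/5)
  'c': [0/1 + 1/1*2/5, 0/1 + 1/1*3/5) = [2/5, 3/5) <- contains code 749/1250
  'e': [0/1 + 1/1*3/5, 0/1 + 1/1*4/5) = [3/5, 4/5)
  'f': [0/1 + 1/1*4/5, 0/1 + 1/1*1/1) = [4/5, 1/1)
  emit 'c', narrow to [2/5, 3/5)
Step 2: interval [2/5, 3/5), width = 3/5 - 2/5 = 1/5
  'b': [2/5 + 1/5*0/1, 2/5 + 1/5*2/5) = [2/5, 12/25)
  'c': [2/5 + 1/5*2/5, 2/5 + 1/5*3/5) = [12/25, 13/25)
  'e': [2/5 + 1/5*3/5, 2/5 + 1/5*4/5) = [13/25, 14/25)
  'f': [2/5 + 1/5*4/5, 2/5 + 1/5*1/1) = [14/25, 3/5) <- contains code 749/1250
  emit 'f', narrow to [14/25, 3/5)
Step 3: interval [14/25, 3/5), width = 3/5 - 14/25 = 1/25
  'b': [14/25 + 1/25*0/1, 14/25 + 1/25*2/5) = [14/25, 72/125)
  'c': [14/25 + 1/25*2/5, 14/25 + 1/25*3/5) = [72/125, 73/125)
  'e': [14/25 + 1/25*3/5, 14/25 + 1/25*4/5) = [73/125, 74/125)
  'f': [14/25 + 1/25*4/5, 14/25 + 1/25*1/1) = [74/125, 3/5) <- contains code 749/1250
  emit 'f', narrow to [74/125, 3/5)
Step 4: interval [74/125, 3/5), width = 3/5 - 74/125 = 1/125
  'b': [74/125 + 1/125*0/1, 74/125 + 1/125*2/5) = [74/125, 372/625)
  'c': [74/125 + 1/125*2/5, 74/125 + 1/125*3/5) = [372/625, 373/625)
  'e': [74/125 + 1/125*3/5, 74/125 + 1/125*4/5) = [373/625, 374/625)
  'f': [74/125 + 1/125*4/5, 74/125 + 1/125*1/1) = [374/625, 3/5) <- contains code 749/1250
  emit 'f', narrow to [374/625, 3/5)

Answer: cfff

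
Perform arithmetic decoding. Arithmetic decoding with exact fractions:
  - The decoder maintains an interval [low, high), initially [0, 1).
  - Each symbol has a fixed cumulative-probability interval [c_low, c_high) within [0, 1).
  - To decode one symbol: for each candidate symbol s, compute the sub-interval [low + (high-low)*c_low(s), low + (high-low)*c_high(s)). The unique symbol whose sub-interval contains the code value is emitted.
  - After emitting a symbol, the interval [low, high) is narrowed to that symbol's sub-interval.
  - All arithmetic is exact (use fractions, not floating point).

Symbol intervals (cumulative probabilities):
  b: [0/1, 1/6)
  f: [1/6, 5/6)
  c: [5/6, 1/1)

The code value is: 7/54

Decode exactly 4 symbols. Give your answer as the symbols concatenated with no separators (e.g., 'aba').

Answer: bfcf

Derivation:
Step 1: interval [0/1, 1/1), width = 1/1 - 0/1 = 1/1
  'b': [0/1 + 1/1*0/1, 0/1 + 1/1*1/6) = [0/1, 1/6) <- contains code 7/54
  'f': [0/1 + 1/1*1/6, 0/1 + 1/1*5/6) = [1/6, 5/6)
  'c': [0/1 + 1/1*5/6, 0/1 + 1/1*1/1) = [5/6, 1/1)
  emit 'b', narrow to [0/1, 1/6)
Step 2: interval [0/1, 1/6), width = 1/6 - 0/1 = 1/6
  'b': [0/1 + 1/6*0/1, 0/1 + 1/6*1/6) = [0/1, 1/36)
  'f': [0/1 + 1/6*1/6, 0/1 + 1/6*5/6) = [1/36, 5/36) <- contains code 7/54
  'c': [0/1 + 1/6*5/6, 0/1 + 1/6*1/1) = [5/36, 1/6)
  emit 'f', narrow to [1/36, 5/36)
Step 3: interval [1/36, 5/36), width = 5/36 - 1/36 = 1/9
  'b': [1/36 + 1/9*0/1, 1/36 + 1/9*1/6) = [1/36, 5/108)
  'f': [1/36 + 1/9*1/6, 1/36 + 1/9*5/6) = [5/108, 13/108)
  'c': [1/36 + 1/9*5/6, 1/36 + 1/9*1/1) = [13/108, 5/36) <- contains code 7/54
  emit 'c', narrow to [13/108, 5/36)
Step 4: interval [13/108, 5/36), width = 5/36 - 13/108 = 1/54
  'b': [13/108 + 1/54*0/1, 13/108 + 1/54*1/6) = [13/108, 10/81)
  'f': [13/108 + 1/54*1/6, 13/108 + 1/54*5/6) = [10/81, 11/81) <- contains code 7/54
  'c': [13/108 + 1/54*5/6, 13/108 + 1/54*1/1) = [11/81, 5/36)
  emit 'f', narrow to [10/81, 11/81)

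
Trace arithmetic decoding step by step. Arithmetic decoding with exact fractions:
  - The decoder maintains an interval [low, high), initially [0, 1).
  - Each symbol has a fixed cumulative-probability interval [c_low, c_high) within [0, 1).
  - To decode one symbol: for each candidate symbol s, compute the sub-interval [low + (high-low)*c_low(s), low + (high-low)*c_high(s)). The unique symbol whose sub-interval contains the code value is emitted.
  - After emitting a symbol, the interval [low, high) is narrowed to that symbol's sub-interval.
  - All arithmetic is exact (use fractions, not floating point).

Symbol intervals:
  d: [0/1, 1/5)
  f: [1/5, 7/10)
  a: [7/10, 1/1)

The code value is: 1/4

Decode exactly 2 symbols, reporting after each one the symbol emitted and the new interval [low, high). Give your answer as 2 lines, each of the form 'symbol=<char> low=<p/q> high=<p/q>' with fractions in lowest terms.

Step 1: interval [0/1, 1/1), width = 1/1 - 0/1 = 1/1
  'd': [0/1 + 1/1*0/1, 0/1 + 1/1*1/5) = [0/1, 1/5)
  'f': [0/1 + 1/1*1/5, 0/1 + 1/1*7/10) = [1/5, 7/10) <- contains code 1/4
  'a': [0/1 + 1/1*7/10, 0/1 + 1/1*1/1) = [7/10, 1/1)
  emit 'f', narrow to [1/5, 7/10)
Step 2: interval [1/5, 7/10), width = 7/10 - 1/5 = 1/2
  'd': [1/5 + 1/2*0/1, 1/5 + 1/2*1/5) = [1/5, 3/10) <- contains code 1/4
  'f': [1/5 + 1/2*1/5, 1/5 + 1/2*7/10) = [3/10, 11/20)
  'a': [1/5 + 1/2*7/10, 1/5 + 1/2*1/1) = [11/20, 7/10)
  emit 'd', narrow to [1/5, 3/10)

Answer: symbol=f low=1/5 high=7/10
symbol=d low=1/5 high=3/10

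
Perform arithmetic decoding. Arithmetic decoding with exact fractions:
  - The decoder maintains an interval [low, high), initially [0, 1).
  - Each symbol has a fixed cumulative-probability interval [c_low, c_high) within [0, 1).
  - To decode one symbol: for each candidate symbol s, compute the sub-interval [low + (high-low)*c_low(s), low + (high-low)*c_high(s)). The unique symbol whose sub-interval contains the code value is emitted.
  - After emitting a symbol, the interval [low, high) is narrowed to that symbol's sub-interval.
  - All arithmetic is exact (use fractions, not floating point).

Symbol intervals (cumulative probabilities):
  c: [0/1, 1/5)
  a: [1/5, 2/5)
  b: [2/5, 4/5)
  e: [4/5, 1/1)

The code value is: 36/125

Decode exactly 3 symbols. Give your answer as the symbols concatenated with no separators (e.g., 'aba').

Step 1: interval [0/1, 1/1), width = 1/1 - 0/1 = 1/1
  'c': [0/1 + 1/1*0/1, 0/1 + 1/1*1/5) = [0/1, 1/5)
  'a': [0/1 + 1/1*1/5, 0/1 + 1/1*2/5) = [1/5, 2/5) <- contains code 36/125
  'b': [0/1 + 1/1*2/5, 0/1 + 1/1*4/5) = [2/5, 4/5)
  'e': [0/1 + 1/1*4/5, 0/1 + 1/1*1/1) = [4/5, 1/1)
  emit 'a', narrow to [1/5, 2/5)
Step 2: interval [1/5, 2/5), width = 2/5 - 1/5 = 1/5
  'c': [1/5 + 1/5*0/1, 1/5 + 1/5*1/5) = [1/5, 6/25)
  'a': [1/5 + 1/5*1/5, 1/5 + 1/5*2/5) = [6/25, 7/25)
  'b': [1/5 + 1/5*2/5, 1/5 + 1/5*4/5) = [7/25, 9/25) <- contains code 36/125
  'e': [1/5 + 1/5*4/5, 1/5 + 1/5*1/1) = [9/25, 2/5)
  emit 'b', narrow to [7/25, 9/25)
Step 3: interval [7/25, 9/25), width = 9/25 - 7/25 = 2/25
  'c': [7/25 + 2/25*0/1, 7/25 + 2/25*1/5) = [7/25, 37/125) <- contains code 36/125
  'a': [7/25 + 2/25*1/5, 7/25 + 2/25*2/5) = [37/125, 39/125)
  'b': [7/25 + 2/25*2/5, 7/25 + 2/25*4/5) = [39/125, 43/125)
  'e': [7/25 + 2/25*4/5, 7/25 + 2/25*1/1) = [43/125, 9/25)
  emit 'c', narrow to [7/25, 37/125)

Answer: abc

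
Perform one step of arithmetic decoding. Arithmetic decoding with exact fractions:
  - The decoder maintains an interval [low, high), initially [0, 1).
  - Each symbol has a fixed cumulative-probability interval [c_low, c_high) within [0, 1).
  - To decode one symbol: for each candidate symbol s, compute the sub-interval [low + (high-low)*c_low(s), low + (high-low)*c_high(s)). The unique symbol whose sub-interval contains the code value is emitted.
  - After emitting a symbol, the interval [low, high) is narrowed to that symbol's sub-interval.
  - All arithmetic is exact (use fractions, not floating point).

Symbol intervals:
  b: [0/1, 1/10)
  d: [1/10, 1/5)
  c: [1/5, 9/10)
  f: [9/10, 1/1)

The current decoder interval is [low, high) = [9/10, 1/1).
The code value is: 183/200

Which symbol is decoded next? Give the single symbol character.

Answer: d

Derivation:
Interval width = high − low = 1/1 − 9/10 = 1/10
Scaled code = (code − low) / width = (183/200 − 9/10) / 1/10 = 3/20
  b: [0/1, 1/10) 
  d: [1/10, 1/5) ← scaled code falls here ✓
  c: [1/5, 9/10) 
  f: [9/10, 1/1) 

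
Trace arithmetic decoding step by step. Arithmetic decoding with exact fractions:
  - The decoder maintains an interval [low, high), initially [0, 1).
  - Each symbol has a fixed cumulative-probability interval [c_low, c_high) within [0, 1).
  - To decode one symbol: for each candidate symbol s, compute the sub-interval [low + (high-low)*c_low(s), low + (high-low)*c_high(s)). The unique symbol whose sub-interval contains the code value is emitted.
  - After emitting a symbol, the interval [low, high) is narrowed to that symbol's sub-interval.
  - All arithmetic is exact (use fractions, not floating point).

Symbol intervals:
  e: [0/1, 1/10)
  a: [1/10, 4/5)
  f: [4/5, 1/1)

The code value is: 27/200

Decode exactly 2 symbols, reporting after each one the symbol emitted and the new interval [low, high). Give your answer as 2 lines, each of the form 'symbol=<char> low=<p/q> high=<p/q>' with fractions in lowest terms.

Step 1: interval [0/1, 1/1), width = 1/1 - 0/1 = 1/1
  'e': [0/1 + 1/1*0/1, 0/1 + 1/1*1/10) = [0/1, 1/10)
  'a': [0/1 + 1/1*1/10, 0/1 + 1/1*4/5) = [1/10, 4/5) <- contains code 27/200
  'f': [0/1 + 1/1*4/5, 0/1 + 1/1*1/1) = [4/5, 1/1)
  emit 'a', narrow to [1/10, 4/5)
Step 2: interval [1/10, 4/5), width = 4/5 - 1/10 = 7/10
  'e': [1/10 + 7/10*0/1, 1/10 + 7/10*1/10) = [1/10, 17/100) <- contains code 27/200
  'a': [1/10 + 7/10*1/10, 1/10 + 7/10*4/5) = [17/100, 33/50)
  'f': [1/10 + 7/10*4/5, 1/10 + 7/10*1/1) = [33/50, 4/5)
  emit 'e', narrow to [1/10, 17/100)

Answer: symbol=a low=1/10 high=4/5
symbol=e low=1/10 high=17/100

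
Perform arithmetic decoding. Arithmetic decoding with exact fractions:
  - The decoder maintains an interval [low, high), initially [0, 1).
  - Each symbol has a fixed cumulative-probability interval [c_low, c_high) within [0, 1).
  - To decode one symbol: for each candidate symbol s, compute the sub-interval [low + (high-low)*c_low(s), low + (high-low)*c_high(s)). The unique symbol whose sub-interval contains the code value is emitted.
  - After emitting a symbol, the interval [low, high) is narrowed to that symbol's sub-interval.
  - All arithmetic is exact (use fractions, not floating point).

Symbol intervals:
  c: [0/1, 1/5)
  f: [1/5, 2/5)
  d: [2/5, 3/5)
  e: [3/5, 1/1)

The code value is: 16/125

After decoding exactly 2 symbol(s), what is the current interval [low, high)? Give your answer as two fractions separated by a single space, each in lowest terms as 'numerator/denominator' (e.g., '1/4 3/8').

Answer: 3/25 1/5

Derivation:
Step 1: interval [0/1, 1/1), width = 1/1 - 0/1 = 1/1
  'c': [0/1 + 1/1*0/1, 0/1 + 1/1*1/5) = [0/1, 1/5) <- contains code 16/125
  'f': [0/1 + 1/1*1/5, 0/1 + 1/1*2/5) = [1/5, 2/5)
  'd': [0/1 + 1/1*2/5, 0/1 + 1/1*3/5) = [2/5, 3/5)
  'e': [0/1 + 1/1*3/5, 0/1 + 1/1*1/1) = [3/5, 1/1)
  emit 'c', narrow to [0/1, 1/5)
Step 2: interval [0/1, 1/5), width = 1/5 - 0/1 = 1/5
  'c': [0/1 + 1/5*0/1, 0/1 + 1/5*1/5) = [0/1, 1/25)
  'f': [0/1 + 1/5*1/5, 0/1 + 1/5*2/5) = [1/25, 2/25)
  'd': [0/1 + 1/5*2/5, 0/1 + 1/5*3/5) = [2/25, 3/25)
  'e': [0/1 + 1/5*3/5, 0/1 + 1/5*1/1) = [3/25, 1/5) <- contains code 16/125
  emit 'e', narrow to [3/25, 1/5)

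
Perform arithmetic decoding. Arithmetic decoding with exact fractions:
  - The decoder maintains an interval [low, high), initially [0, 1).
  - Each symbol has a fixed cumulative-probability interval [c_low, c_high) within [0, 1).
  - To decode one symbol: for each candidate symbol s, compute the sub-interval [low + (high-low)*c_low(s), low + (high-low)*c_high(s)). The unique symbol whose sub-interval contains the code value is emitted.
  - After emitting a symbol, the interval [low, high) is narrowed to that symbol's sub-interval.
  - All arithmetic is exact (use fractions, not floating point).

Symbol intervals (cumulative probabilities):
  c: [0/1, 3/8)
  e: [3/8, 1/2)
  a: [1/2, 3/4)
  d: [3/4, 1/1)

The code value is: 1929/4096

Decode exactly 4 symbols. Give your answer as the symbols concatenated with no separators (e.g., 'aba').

Answer: edcc

Derivation:
Step 1: interval [0/1, 1/1), width = 1/1 - 0/1 = 1/1
  'c': [0/1 + 1/1*0/1, 0/1 + 1/1*3/8) = [0/1, 3/8)
  'e': [0/1 + 1/1*3/8, 0/1 + 1/1*1/2) = [3/8, 1/2) <- contains code 1929/4096
  'a': [0/1 + 1/1*1/2, 0/1 + 1/1*3/4) = [1/2, 3/4)
  'd': [0/1 + 1/1*3/4, 0/1 + 1/1*1/1) = [3/4, 1/1)
  emit 'e', narrow to [3/8, 1/2)
Step 2: interval [3/8, 1/2), width = 1/2 - 3/8 = 1/8
  'c': [3/8 + 1/8*0/1, 3/8 + 1/8*3/8) = [3/8, 27/64)
  'e': [3/8 + 1/8*3/8, 3/8 + 1/8*1/2) = [27/64, 7/16)
  'a': [3/8 + 1/8*1/2, 3/8 + 1/8*3/4) = [7/16, 15/32)
  'd': [3/8 + 1/8*3/4, 3/8 + 1/8*1/1) = [15/32, 1/2) <- contains code 1929/4096
  emit 'd', narrow to [15/32, 1/2)
Step 3: interval [15/32, 1/2), width = 1/2 - 15/32 = 1/32
  'c': [15/32 + 1/32*0/1, 15/32 + 1/32*3/8) = [15/32, 123/256) <- contains code 1929/4096
  'e': [15/32 + 1/32*3/8, 15/32 + 1/32*1/2) = [123/256, 31/64)
  'a': [15/32 + 1/32*1/2, 15/32 + 1/32*3/4) = [31/64, 63/128)
  'd': [15/32 + 1/32*3/4, 15/32 + 1/32*1/1) = [63/128, 1/2)
  emit 'c', narrow to [15/32, 123/256)
Step 4: interval [15/32, 123/256), width = 123/256 - 15/32 = 3/256
  'c': [15/32 + 3/256*0/1, 15/32 + 3/256*3/8) = [15/32, 969/2048) <- contains code 1929/4096
  'e': [15/32 + 3/256*3/8, 15/32 + 3/256*1/2) = [969/2048, 243/512)
  'a': [15/32 + 3/256*1/2, 15/32 + 3/256*3/4) = [243/512, 489/1024)
  'd': [15/32 + 3/256*3/4, 15/32 + 3/256*1/1) = [489/1024, 123/256)
  emit 'c', narrow to [15/32, 969/2048)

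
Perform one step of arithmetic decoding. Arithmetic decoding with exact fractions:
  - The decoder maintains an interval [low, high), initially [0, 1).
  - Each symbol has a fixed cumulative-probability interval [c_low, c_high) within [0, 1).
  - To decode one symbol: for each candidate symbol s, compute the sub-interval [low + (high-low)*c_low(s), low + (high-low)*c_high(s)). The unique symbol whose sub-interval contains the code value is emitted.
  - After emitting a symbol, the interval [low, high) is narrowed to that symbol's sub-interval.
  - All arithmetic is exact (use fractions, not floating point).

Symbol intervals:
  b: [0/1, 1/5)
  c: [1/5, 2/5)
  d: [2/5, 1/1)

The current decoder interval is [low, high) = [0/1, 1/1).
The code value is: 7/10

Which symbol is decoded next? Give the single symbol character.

Answer: d

Derivation:
Interval width = high − low = 1/1 − 0/1 = 1/1
Scaled code = (code − low) / width = (7/10 − 0/1) / 1/1 = 7/10
  b: [0/1, 1/5) 
  c: [1/5, 2/5) 
  d: [2/5, 1/1) ← scaled code falls here ✓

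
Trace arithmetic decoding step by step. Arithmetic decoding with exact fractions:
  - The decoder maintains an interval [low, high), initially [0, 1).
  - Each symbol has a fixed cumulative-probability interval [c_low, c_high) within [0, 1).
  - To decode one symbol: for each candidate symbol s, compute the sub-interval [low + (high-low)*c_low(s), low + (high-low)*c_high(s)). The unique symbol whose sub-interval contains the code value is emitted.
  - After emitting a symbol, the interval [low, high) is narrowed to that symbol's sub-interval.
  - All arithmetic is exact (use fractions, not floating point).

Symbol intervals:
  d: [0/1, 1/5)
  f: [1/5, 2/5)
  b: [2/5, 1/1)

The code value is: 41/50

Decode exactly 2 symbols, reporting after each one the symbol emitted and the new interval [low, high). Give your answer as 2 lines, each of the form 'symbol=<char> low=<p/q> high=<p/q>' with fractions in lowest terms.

Step 1: interval [0/1, 1/1), width = 1/1 - 0/1 = 1/1
  'd': [0/1 + 1/1*0/1, 0/1 + 1/1*1/5) = [0/1, 1/5)
  'f': [0/1 + 1/1*1/5, 0/1 + 1/1*2/5) = [1/5, 2/5)
  'b': [0/1 + 1/1*2/5, 0/1 + 1/1*1/1) = [2/5, 1/1) <- contains code 41/50
  emit 'b', narrow to [2/5, 1/1)
Step 2: interval [2/5, 1/1), width = 1/1 - 2/5 = 3/5
  'd': [2/5 + 3/5*0/1, 2/5 + 3/5*1/5) = [2/5, 13/25)
  'f': [2/5 + 3/5*1/5, 2/5 + 3/5*2/5) = [13/25, 16/25)
  'b': [2/5 + 3/5*2/5, 2/5 + 3/5*1/1) = [16/25, 1/1) <- contains code 41/50
  emit 'b', narrow to [16/25, 1/1)

Answer: symbol=b low=2/5 high=1/1
symbol=b low=16/25 high=1/1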